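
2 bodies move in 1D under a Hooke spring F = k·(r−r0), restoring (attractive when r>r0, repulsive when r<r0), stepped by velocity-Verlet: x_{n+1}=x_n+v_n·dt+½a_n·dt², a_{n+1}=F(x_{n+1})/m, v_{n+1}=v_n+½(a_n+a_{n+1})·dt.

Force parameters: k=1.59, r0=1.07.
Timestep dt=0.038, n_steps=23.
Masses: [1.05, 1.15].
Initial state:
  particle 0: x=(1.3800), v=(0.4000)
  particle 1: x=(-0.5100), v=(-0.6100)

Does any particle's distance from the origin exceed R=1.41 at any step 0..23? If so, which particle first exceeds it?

yes, particle 0

step 0: x0=(1.3800) x1=(-0.5100)
step 1: x0=(1.3943) x1=(-0.5324)
step 2: x0=(1.4067) x1=(-0.5530)
step 3: x0=(1.4172) x1=(-0.5719)
step 4: x0=(1.4257) x1=(-0.5889)
step 5: x0=(1.4321) x1=(-0.6041)
step 6: x0=(1.4364) x1=(-0.6173)
step 7: x0=(1.4385) x1=(-0.6286)
step 8: x0=(1.4385) x1=(-0.6378)
step 9: x0=(1.4363) x1=(-0.6451)
step 10: x0=(1.4318) x1=(-0.6503)
step 11: x0=(1.4252) x1=(-0.6536)
step 12: x0=(1.4163) x1=(-0.6548)
step 13: x0=(1.4052) x1=(-0.6540)
step 14: x0=(1.3920) x1=(-0.6512)
step 15: x0=(1.3767) x1=(-0.6465)
step 16: x0=(1.3593) x1=(-0.6399)
step 17: x0=(1.3398) x1=(-0.6314)
step 18: x0=(1.3184) x1=(-0.6212)
step 19: x0=(1.2950) x1=(-0.6092)
step 20: x0=(1.2699) x1=(-0.5955)
step 21: x0=(1.2430) x1=(-0.5802)
step 22: x0=(1.2144) x1=(-0.5635)
step 23: x0=(1.1843) x1=(-0.5453)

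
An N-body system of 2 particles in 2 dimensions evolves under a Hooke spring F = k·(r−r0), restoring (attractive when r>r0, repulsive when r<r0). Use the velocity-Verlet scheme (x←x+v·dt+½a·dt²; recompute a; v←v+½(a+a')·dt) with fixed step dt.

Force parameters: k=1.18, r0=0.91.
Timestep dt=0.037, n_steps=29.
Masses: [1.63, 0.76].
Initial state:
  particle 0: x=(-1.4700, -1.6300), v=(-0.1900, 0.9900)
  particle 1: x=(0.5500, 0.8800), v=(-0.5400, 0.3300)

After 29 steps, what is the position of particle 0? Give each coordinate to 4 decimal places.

(-1.2431, -0.0477)

step 0: x0=(-1.4700, -1.6300) x1=(0.5500, 0.8800)
step 1: x0=(-1.4763, -1.5925) x1=(0.5285, 0.8903)
step 2: x0=(-1.4812, -1.5532) x1=(0.5039, 0.8968)
step 3: x0=(-1.4847, -1.5122) x1=(0.4763, 0.8996)
step 4: x0=(-1.4868, -1.4695) x1=(0.4458, 0.8988)
step 5: x0=(-1.4876, -1.4251) x1=(0.4124, 0.8945)
step 6: x0=(-1.4870, -1.3792) x1=(0.3762, 0.8867)
step 7: x0=(-1.4852, -1.3317) x1=(0.3373, 0.8756)
step 8: x0=(-1.4822, -1.2827) x1=(0.2957, 0.8613)
step 9: x0=(-1.4780, -1.2323) x1=(0.2515, 0.8439)
step 10: x0=(-1.4726, -1.1805) x1=(0.2050, 0.8237)
step 11: x0=(-1.4661, -1.1274) x1=(0.1561, 0.8006)
step 12: x0=(-1.4587, -1.0731) x1=(0.1050, 0.7749)
step 13: x0=(-1.4502, -1.0177) x1=(0.0518, 0.7468)
step 14: x0=(-1.4409, -0.9612) x1=(-0.0033, 0.7163)
step 15: x0=(-1.4307, -0.9037) x1=(-0.0602, 0.6838)
step 16: x0=(-1.4197, -0.8453) x1=(-0.1188, 0.6494)
step 17: x0=(-1.4081, -0.7861) x1=(-0.1788, 0.6133)
step 18: x0=(-1.3958, -0.7263) x1=(-0.2402, 0.5756)
step 19: x0=(-1.3830, -0.6658) x1=(-0.3028, 0.5366)
step 20: x0=(-1.3697, -0.6047) x1=(-0.3663, 0.4965)
step 21: x0=(-1.3560, -0.5433) x1=(-0.4307, 0.4555)
step 22: x0=(-1.3420, -0.4815) x1=(-0.4958, 0.4138)
step 23: x0=(-1.3278, -0.4195) x1=(-0.5613, 0.3716)
step 24: x0=(-1.3135, -0.3574) x1=(-0.6271, 0.3291)
step 25: x0=(-1.2991, -0.2952) x1=(-0.6930, 0.2865)
step 26: x0=(-1.2848, -0.2330) x1=(-0.7588, 0.2440)
step 27: x0=(-1.2706, -0.1710) x1=(-0.8242, 0.2018)
step 28: x0=(-1.2567, -0.1092) x1=(-0.8892, 0.1600)
step 29: x0=(-1.2431, -0.0477) x1=(-0.9533, 0.1188)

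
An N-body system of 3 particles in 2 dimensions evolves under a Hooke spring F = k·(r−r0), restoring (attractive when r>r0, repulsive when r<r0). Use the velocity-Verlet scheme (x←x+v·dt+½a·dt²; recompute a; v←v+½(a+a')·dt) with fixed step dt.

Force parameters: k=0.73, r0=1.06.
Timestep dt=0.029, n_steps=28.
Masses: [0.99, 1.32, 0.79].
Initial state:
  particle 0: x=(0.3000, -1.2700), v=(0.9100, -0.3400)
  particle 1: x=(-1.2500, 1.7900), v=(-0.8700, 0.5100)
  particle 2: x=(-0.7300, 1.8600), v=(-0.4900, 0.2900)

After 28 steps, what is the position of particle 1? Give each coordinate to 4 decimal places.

step 0: x0=(0.3000, -1.2700) x1=(-1.2500, 1.7900) x2=(-0.7300, 1.8600)
step 1: x0=(0.3258, -1.2785) x1=(-1.2751, 1.8043) x2=(-0.7437, 1.8676)
step 2: x0=(0.3505, -1.2844) x1=(-1.2999, 1.8175) x2=(-0.7565, 1.8736)
step 3: x0=(0.3741, -1.2876) x1=(-1.3245, 1.8298) x2=(-0.7683, 1.8780)
step 4: x0=(0.3963, -1.2881) x1=(-1.3487, 1.8410) x2=(-0.7790, 1.8807)
step 5: x0=(0.4174, -1.2859) x1=(-1.3725, 1.8511) x2=(-0.7888, 1.8817)
step 6: x0=(0.4371, -1.2810) x1=(-1.3960, 1.8602) x2=(-0.7976, 1.8811)
step 7: x0=(0.4555, -1.2733) x1=(-1.4191, 1.8683) x2=(-0.8053, 1.8788)
step 8: x0=(0.4725, -1.2630) x1=(-1.4418, 1.8753) x2=(-0.8120, 1.8748)
step 9: x0=(0.4882, -1.2498) x1=(-1.4641, 1.8813) x2=(-0.8178, 1.8691)
step 10: x0=(0.5024, -1.2340) x1=(-1.4859, 1.8862) x2=(-0.8224, 1.8618)
step 11: x0=(0.5152, -1.2155) x1=(-1.5072, 1.8901) x2=(-0.8261, 1.8528)
step 12: x0=(0.5265, -1.1943) x1=(-1.5281, 1.8930) x2=(-0.8288, 1.8422)
step 13: x0=(0.5363, -1.1705) x1=(-1.5484, 1.8949) x2=(-0.8304, 1.8299)
step 14: x0=(0.5447, -1.1440) x1=(-1.5682, 1.8958) x2=(-0.8311, 1.8161)
step 15: x0=(0.5515, -1.1149) x1=(-1.5874, 1.8957) x2=(-0.8308, 1.8006)
step 16: x0=(0.5568, -1.0833) x1=(-1.6061, 1.8946) x2=(-0.8296, 1.7836)
step 17: x0=(0.5606, -1.0493) x1=(-1.6241, 1.8925) x2=(-0.8274, 1.7651)
step 18: x0=(0.5628, -1.0127) x1=(-1.6416, 1.8895) x2=(-0.8244, 1.7451)
step 19: x0=(0.5635, -0.9738) x1=(-1.6584, 1.8856) x2=(-0.8204, 1.7237)
step 20: x0=(0.5627, -0.9325) x1=(-1.6746, 1.8807) x2=(-0.8156, 1.7008)
step 21: x0=(0.5604, -0.8889) x1=(-1.6902, 1.8749) x2=(-0.8100, 1.6767)
step 22: x0=(0.5565, -0.8431) x1=(-1.7051, 1.8682) x2=(-0.8035, 1.6512)
step 23: x0=(0.5511, -0.7952) x1=(-1.7193, 1.8607) x2=(-0.7963, 1.6245)
step 24: x0=(0.5442, -0.7452) x1=(-1.7328, 1.8523) x2=(-0.7884, 1.5966)
step 25: x0=(0.5359, -0.6932) x1=(-1.7457, 1.8431) x2=(-0.7798, 1.5676)
step 26: x0=(0.5261, -0.6392) x1=(-1.7578, 1.8331) x2=(-0.7705, 1.5375)
step 27: x0=(0.5148, -0.5835) x1=(-1.7692, 1.8223) x2=(-0.7606, 1.5065)
step 28: x0=(0.5021, -0.5260) x1=(-1.7799, 1.8107) x2=(-0.7502, 1.4745)

(-1.7799, 1.8107)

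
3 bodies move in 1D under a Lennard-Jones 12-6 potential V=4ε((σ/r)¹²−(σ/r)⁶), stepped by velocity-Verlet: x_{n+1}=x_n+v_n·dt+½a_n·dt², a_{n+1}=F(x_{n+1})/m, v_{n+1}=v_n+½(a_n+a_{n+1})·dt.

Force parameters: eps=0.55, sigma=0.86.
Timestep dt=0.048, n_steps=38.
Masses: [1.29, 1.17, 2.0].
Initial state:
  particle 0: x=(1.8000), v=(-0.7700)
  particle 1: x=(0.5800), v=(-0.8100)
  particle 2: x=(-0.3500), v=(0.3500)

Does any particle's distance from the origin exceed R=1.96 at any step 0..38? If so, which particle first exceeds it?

yes, particle 0

step 0: x0=(1.8000) x1=(0.5800) x2=(-0.3500)
step 1: x0=(1.7621) x1=(0.5443) x2=(-0.3345)
step 2: x0=(1.7224) x1=(0.5303) x2=(-0.3304)
step 3: x0=(1.6806) x1=(0.5482) x2=(-0.3437)
step 4: x0=(1.6363) x1=(0.5831) x2=(-0.3653)
step 5: x0=(1.5892) x1=(0.6226) x2=(-0.3879)
step 6: x0=(1.5419) x1=(0.6600) x2=(-0.4090)
step 7: x0=(1.5111) x1=(0.6760) x2=(-0.4283)
step 8: x0=(1.5269) x1=(0.6377) x2=(-0.4458)
step 9: x0=(1.5564) x1=(0.5811) x2=(-0.4616)
step 10: x0=(1.5852) x1=(0.5223) x2=(-0.4756)
step 11: x0=(1.6112) x1=(0.4647) x2=(-0.4884)
step 12: x0=(1.6348) x1=(0.4108) x2=(-0.5018)
step 13: x0=(1.6565) x1=(0.3668) x2=(-0.5200)
step 14: x0=(1.6770) x1=(0.3405) x2=(-0.5475)
step 15: x0=(1.6963) x1=(0.3311) x2=(-0.5842)
step 16: x0=(1.7146) x1=(0.3300) x2=(-0.6252)
step 17: x0=(1.7320) x1=(0.3309) x2=(-0.6667)
step 18: x0=(1.7487) x1=(0.3307) x2=(-0.7071)
step 19: x0=(1.7645) x1=(0.3285) x2=(-0.7458)
step 20: x0=(1.7797) x1=(0.3240) x2=(-0.7828)
step 21: x0=(1.7942) x1=(0.3173) x2=(-0.8180)
step 22: x0=(1.8081) x1=(0.3085) x2=(-0.8517)
step 23: x0=(1.8215) x1=(0.2979) x2=(-0.8839)
step 24: x0=(1.8344) x1=(0.2855) x2=(-0.9147)
step 25: x0=(1.8469) x1=(0.2714) x2=(-0.9443)
step 26: x0=(1.8590) x1=(0.2557) x2=(-0.9727)
step 27: x0=(1.8708) x1=(0.2384) x2=(-1.0000)
step 28: x0=(1.8822) x1=(0.2197) x2=(-1.0262)
step 29: x0=(1.8934) x1=(0.1995) x2=(-1.0514)
step 30: x0=(1.9044) x1=(0.1778) x2=(-1.0755)
step 31: x0=(1.9151) x1=(0.1546) x2=(-1.0987)
step 32: x0=(1.9257) x1=(0.1299) x2=(-1.1208)
step 33: x0=(1.9361) x1=(0.1036) x2=(-1.1420)
step 34: x0=(1.9464) x1=(0.0757) x2=(-1.1621)
step 35: x0=(1.9566) x1=(0.0461) x2=(-1.1811)
step 36: x0=(1.9666) x1=(0.0147) x2=(-1.1990)
step 37: x0=(1.9766) x1=(-0.0186) x2=(-1.2157)
step 38: x0=(1.9865) x1=(-0.0540) x2=(-1.2312)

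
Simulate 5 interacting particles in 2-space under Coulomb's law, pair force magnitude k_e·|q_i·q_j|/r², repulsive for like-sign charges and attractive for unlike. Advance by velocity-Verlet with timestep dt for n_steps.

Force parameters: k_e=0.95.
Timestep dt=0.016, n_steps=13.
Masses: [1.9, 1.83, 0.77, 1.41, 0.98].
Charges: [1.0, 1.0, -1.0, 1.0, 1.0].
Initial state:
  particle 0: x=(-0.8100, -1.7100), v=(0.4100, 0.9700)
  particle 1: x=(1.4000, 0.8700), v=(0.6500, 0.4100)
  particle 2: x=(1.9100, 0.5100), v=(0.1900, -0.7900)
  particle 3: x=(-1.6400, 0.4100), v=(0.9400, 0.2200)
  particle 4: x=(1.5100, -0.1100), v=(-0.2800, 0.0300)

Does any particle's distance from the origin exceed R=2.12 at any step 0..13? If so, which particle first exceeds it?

step 0: x0=(-0.8100, -1.7100) x1=(1.4000, 0.8700) x2=(1.9100, 0.5100) x3=(-1.6400, 0.4100) x4=(1.5100, -0.1100)
step 1: x0=(-0.8034, -1.6945) x1=(1.4105, 0.8765) x2=(1.9125, 0.4973) x3=(-1.6250, 0.4135) x4=(1.5057, -0.1094)
step 2: x0=(-0.7969, -1.6790) x1=(1.4214, 0.8830) x2=(1.9140, 0.4847) x3=(-1.6100, 0.4171) x4=(1.5017, -0.1087)
step 3: x0=(-0.7903, -1.6636) x1=(1.4324, 0.8894) x2=(1.9146, 0.4720) x3=(-1.5950, 0.4207) x4=(1.4981, -0.1079)
step 4: x0=(-0.7838, -1.6482) x1=(1.4438, 0.8958) x2=(1.9141, 0.4592) x3=(-1.5801, 0.4243) x4=(1.4948, -0.1069)
step 5: x0=(-0.7772, -1.6328) x1=(1.4554, 0.9020) x2=(1.9126, 0.4465) x3=(-1.5652, 0.4280) x4=(1.4918, -0.1057)
step 6: x0=(-0.7707, -1.6175) x1=(1.4672, 0.9082) x2=(1.9102, 0.4338) x3=(-1.5504, 0.4317) x4=(1.4893, -0.1043)
step 7: x0=(-0.7642, -1.6022) x1=(1.4793, 0.9143) x2=(1.9067, 0.4211) x3=(-1.5355, 0.4354) x4=(1.4871, -0.1028)
step 8: x0=(-0.7576, -1.5870) x1=(1.4916, 0.9203) x2=(1.9023, 0.4083) x3=(-1.5208, 0.4392) x4=(1.4854, -0.1010)
step 9: x0=(-0.7511, -1.5717) x1=(1.5041, 0.9262) x2=(1.8970, 0.3956) x3=(-1.5060, 0.4430) x4=(1.4840, -0.0990)
step 10: x0=(-0.7446, -1.5566) x1=(1.5168, 0.9320) x2=(1.8906, 0.3828) x3=(-1.4913, 0.4468) x4=(1.4831, -0.0968)
step 11: x0=(-0.7380, -1.5414) x1=(1.5298, 0.9377) x2=(1.8833, 0.3700) x3=(-1.4766, 0.4507) x4=(1.4826, -0.0943)
step 12: x0=(-0.7315, -1.5263) x1=(1.5429, 0.9432) x2=(1.8750, 0.3572) x3=(-1.4620, 0.4546) x4=(1.4826, -0.0916)
step 13: x0=(-0.7250, -1.5112) x1=(1.5561, 0.9487) x2=(1.8658, 0.3443) x3=(-1.4474, 0.4586) x4=(1.4832, -0.0885)

no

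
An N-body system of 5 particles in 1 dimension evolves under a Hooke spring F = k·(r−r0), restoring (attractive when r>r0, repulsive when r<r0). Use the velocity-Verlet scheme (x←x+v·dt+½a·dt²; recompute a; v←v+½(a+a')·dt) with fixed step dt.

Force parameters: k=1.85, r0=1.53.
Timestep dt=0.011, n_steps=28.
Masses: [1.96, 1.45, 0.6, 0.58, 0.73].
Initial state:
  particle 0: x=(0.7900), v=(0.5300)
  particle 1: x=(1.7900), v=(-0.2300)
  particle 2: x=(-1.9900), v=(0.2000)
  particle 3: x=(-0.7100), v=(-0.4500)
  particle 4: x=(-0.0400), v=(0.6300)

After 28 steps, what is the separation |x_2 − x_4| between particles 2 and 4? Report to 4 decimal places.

1.5867

step 0: x0=(0.7900) x1=(1.7900) x2=(-1.9900) x3=(-0.7100) x4=(-0.0400)
step 1: x0=(0.7958) x1=(1.7872) x2=(-1.9871) x3=(-0.7149) x4=(-0.0331)
step 2: x0=(0.8014) x1=(1.7840) x2=(-1.9829) x3=(-0.7196) x4=(-0.0261)
step 3: x0=(0.8069) x1=(1.7803) x2=(-1.9773) x3=(-0.7242) x4=(-0.0192)
step 4: x0=(0.8123) x1=(1.7762) x2=(-1.9703) x3=(-0.7287) x4=(-0.0123)
step 5: x0=(0.8176) x1=(1.7717) x2=(-1.9620) x3=(-0.7329) x4=(-0.0054)
step 6: x0=(0.8227) x1=(1.7666) x2=(-1.9523) x3=(-0.7370) x4=(0.0015)
step 7: x0=(0.8278) x1=(1.7612) x2=(-1.9413) x3=(-0.7408) x4=(0.0084)
step 8: x0=(0.8326) x1=(1.7553) x2=(-1.9291) x3=(-0.7445) x4=(0.0152)
step 9: x0=(0.8374) x1=(1.7490) x2=(-1.9155) x3=(-0.7479) x4=(0.0219)
step 10: x0=(0.8420) x1=(1.7423) x2=(-1.9007) x3=(-0.7511) x4=(0.0287)
step 11: x0=(0.8464) x1=(1.7352) x2=(-1.8846) x3=(-0.7540) x4=(0.0353)
step 12: x0=(0.8508) x1=(1.7277) x2=(-1.8673) x3=(-0.7566) x4=(0.0419)
step 13: x0=(0.8550) x1=(1.7198) x2=(-1.8488) x3=(-0.7590) x4=(0.0484)
step 14: x0=(0.8590) x1=(1.7115) x2=(-1.8291) x3=(-0.7611) x4=(0.0549)
step 15: x0=(0.8629) x1=(1.7029) x2=(-1.8083) x3=(-0.7629) x4=(0.0613)
step 16: x0=(0.8667) x1=(1.6939) x2=(-1.7863) x3=(-0.7643) x4=(0.0676)
step 17: x0=(0.8704) x1=(1.6845) x2=(-1.7633) x3=(-0.7655) x4=(0.0738)
step 18: x0=(0.8739) x1=(1.6748) x2=(-1.7393) x3=(-0.7663) x4=(0.0800)
step 19: x0=(0.8773) x1=(1.6648) x2=(-1.7142) x3=(-0.7668) x4=(0.0861)
step 20: x0=(0.8805) x1=(1.6544) x2=(-1.6882) x3=(-0.7669) x4=(0.0920)
step 21: x0=(0.8836) x1=(1.6438) x2=(-1.6612) x3=(-0.7666) x4=(0.0979)
step 22: x0=(0.8866) x1=(1.6328) x2=(-1.6334) x3=(-0.7660) x4=(0.1037)
step 23: x0=(0.8894) x1=(1.6216) x2=(-1.6047) x3=(-0.7650) x4=(0.1094)
step 24: x0=(0.8922) x1=(1.6101) x2=(-1.5752) x3=(-0.7636) x4=(0.1150)
step 25: x0=(0.8947) x1=(1.5984) x2=(-1.5449) x3=(-0.7618) x4=(0.1206)
step 26: x0=(0.8972) x1=(1.5864) x2=(-1.5139) x3=(-0.7596) x4=(0.1260)
step 27: x0=(0.8995) x1=(1.5741) x2=(-1.4823) x3=(-0.7569) x4=(0.1314)
step 28: x0=(0.9018) x1=(1.5617) x2=(-1.4500) x3=(-0.7539) x4=(0.1366)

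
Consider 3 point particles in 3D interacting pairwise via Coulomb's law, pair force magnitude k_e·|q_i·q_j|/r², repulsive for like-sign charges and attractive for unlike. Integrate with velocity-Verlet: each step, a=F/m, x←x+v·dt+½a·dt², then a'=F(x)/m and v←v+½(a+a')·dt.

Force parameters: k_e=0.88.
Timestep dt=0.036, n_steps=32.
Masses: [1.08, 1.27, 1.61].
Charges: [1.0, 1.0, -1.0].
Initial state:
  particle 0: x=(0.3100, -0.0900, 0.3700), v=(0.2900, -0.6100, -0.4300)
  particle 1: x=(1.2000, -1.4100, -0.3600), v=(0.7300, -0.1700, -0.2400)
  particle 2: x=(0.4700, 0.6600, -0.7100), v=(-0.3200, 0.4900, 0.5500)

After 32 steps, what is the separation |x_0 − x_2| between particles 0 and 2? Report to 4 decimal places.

step 0: x0=(0.3100, -0.0900, 0.3700) x1=(1.2000, -1.4100, -0.3600) x2=(0.4700, 0.6600, -0.7100)
step 1: x0=(0.3204, -0.1117, 0.3543) x1=(1.2263, -1.4161, -0.3687) x2=(0.4585, 0.6775, -0.6900)
step 2: x0=(0.3307, -0.1327, 0.3384) x1=(1.2527, -1.4223, -0.3776) x2=(0.4470, 0.6945, -0.6697)
step 3: x0=(0.3408, -0.1531, 0.3220) x1=(1.2793, -1.4286, -0.3866) x2=(0.4355, 0.7112, -0.6490)
step 4: x0=(0.3508, -0.1728, 0.3054) x1=(1.3059, -1.4349, -0.3957) x2=(0.4240, 0.7275, -0.6281)
step 5: x0=(0.3606, -0.1918, 0.2884) x1=(1.3326, -1.4413, -0.4050) x2=(0.4125, 0.7434, -0.6068)
step 6: x0=(0.3703, -0.2101, 0.2712) x1=(1.3594, -1.4478, -0.4144) x2=(0.4011, 0.7589, -0.5852)
step 7: x0=(0.3798, -0.2277, 0.2537) x1=(1.3864, -1.4543, -0.4240) x2=(0.3897, 0.7739, -0.5633)
step 8: x0=(0.3891, -0.2446, 0.2359) x1=(1.4134, -1.4610, -0.4337) x2=(0.3783, 0.7885, -0.5411)
step 9: x0=(0.3981, -0.2607, 0.2179) x1=(1.4406, -1.4677, -0.4435) x2=(0.3670, 0.8027, -0.5187)
step 10: x0=(0.4069, -0.2760, 0.1996) x1=(1.4679, -1.4744, -0.4534) x2=(0.3558, 0.8164, -0.4960)
step 11: x0=(0.4155, -0.2906, 0.1812) x1=(1.4953, -1.4813, -0.4634) x2=(0.3446, 0.8297, -0.4731)
step 12: x0=(0.4239, -0.3043, 0.1625) x1=(1.5228, -1.4883, -0.4736) x2=(0.3335, 0.8425, -0.4500)
step 13: x0=(0.4319, -0.3173, 0.1437) x1=(1.5505, -1.4953, -0.4838) x2=(0.3225, 0.8548, -0.4267)
step 14: x0=(0.4397, -0.3295, 0.1248) x1=(1.5783, -1.5024, -0.4942) x2=(0.3116, 0.8667, -0.4033)
step 15: x0=(0.4472, -0.3409, 0.1057) x1=(1.6062, -1.5096, -0.5046) x2=(0.3007, 0.8781, -0.3796)
step 16: x0=(0.4545, -0.3515, 0.0866) x1=(1.6343, -1.5169, -0.5152) x2=(0.2899, 0.8891, -0.3558)
step 17: x0=(0.4614, -0.3614, 0.0673) x1=(1.6625, -1.5243, -0.5258) x2=(0.2793, 0.8996, -0.3319)
step 18: x0=(0.4680, -0.3704, 0.0480) x1=(1.6908, -1.5318, -0.5366) x2=(0.2687, 0.9096, -0.3079)
step 19: x0=(0.4743, -0.3787, 0.0286) x1=(1.7193, -1.5393, -0.5474) x2=(0.2582, 0.9192, -0.2838)
step 20: x0=(0.4803, -0.3862, 0.0092) x1=(1.7479, -1.5470, -0.5583) x2=(0.2478, 0.9284, -0.2596)
step 21: x0=(0.4859, -0.3930, -0.0102) x1=(1.7767, -1.5547, -0.5693) x2=(0.2376, 0.9371, -0.2353)
step 22: x0=(0.4912, -0.3990, -0.0296) x1=(1.8056, -1.5625, -0.5803) x2=(0.2274, 0.9454, -0.2110)
step 23: x0=(0.4962, -0.4043, -0.0490) x1=(1.8346, -1.5704, -0.5914) x2=(0.2174, 0.9533, -0.1866)
step 24: x0=(0.5009, -0.4088, -0.0683) x1=(1.8638, -1.5784, -0.6026) x2=(0.2075, 0.9607, -0.1622)
step 25: x0=(0.5052, -0.4127, -0.0876) x1=(1.8931, -1.5865, -0.6138) x2=(0.1977, 0.9677, -0.1378)
step 26: x0=(0.5092, -0.4158, -0.1068) x1=(1.9225, -1.5946, -0.6251) x2=(0.1880, 0.9743, -0.1134)
step 27: x0=(0.5129, -0.4183, -0.1260) x1=(1.9521, -1.6029, -0.6365) x2=(0.1784, 0.9806, -0.0890)
step 28: x0=(0.5163, -0.4201, -0.1450) x1=(1.9817, -1.6112, -0.6478) x2=(0.1690, 0.9864, -0.0646)
step 29: x0=(0.5193, -0.4212, -0.1640) x1=(2.0116, -1.6195, -0.6593) x2=(0.1596, 0.9918, -0.0403)
step 30: x0=(0.5220, -0.4217, -0.1829) x1=(2.0415, -1.6280, -0.6707) x2=(0.1504, 0.9969, -0.0160)
step 31: x0=(0.5243, -0.4216, -0.2016) x1=(2.0716, -1.6365, -0.6823) x2=(0.1413, 1.0016, 0.0083)
step 32: x0=(0.5264, -0.4209, -0.2202) x1=(2.1018, -1.6450, -0.6938) x2=(0.1324, 1.0060, 0.0324)

1.5017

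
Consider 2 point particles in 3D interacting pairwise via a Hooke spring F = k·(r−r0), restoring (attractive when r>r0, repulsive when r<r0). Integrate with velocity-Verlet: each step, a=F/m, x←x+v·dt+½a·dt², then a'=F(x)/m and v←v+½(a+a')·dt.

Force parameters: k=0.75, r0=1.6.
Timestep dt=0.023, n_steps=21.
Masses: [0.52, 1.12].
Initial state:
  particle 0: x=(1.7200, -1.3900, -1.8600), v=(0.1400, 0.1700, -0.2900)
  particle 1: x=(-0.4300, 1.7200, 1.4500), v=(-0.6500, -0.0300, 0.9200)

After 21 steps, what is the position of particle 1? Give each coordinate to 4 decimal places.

(-0.6258, 1.5458, 1.7124)

step 0: x0=(1.7200, -1.3900, -1.8600) x1=(-0.4300, 1.7200, 1.4500)
step 1: x0=(1.7227, -1.3853, -1.8658) x1=(-0.4447, 1.7189, 1.4708)
step 2: x0=(1.7242, -1.3789, -1.8699) x1=(-0.4589, 1.7171, 1.4907)
step 3: x0=(1.7246, -1.3710, -1.8722) x1=(-0.4725, 1.7146, 1.5099)
step 4: x0=(1.7238, -1.3614, -1.8727) x1=(-0.4856, 1.7112, 1.5282)
step 5: x0=(1.7219, -1.3503, -1.8715) x1=(-0.4982, 1.7072, 1.5457)
step 6: x0=(1.7188, -1.3375, -1.8685) x1=(-0.5102, 1.7024, 1.5623)
step 7: x0=(1.7146, -1.3231, -1.8637) x1=(-0.5217, 1.6968, 1.5782)
step 8: x0=(1.7092, -1.3072, -1.8571) x1=(-0.5326, 1.6905, 1.5931)
step 9: x0=(1.7026, -1.2897, -1.8486) x1=(-0.5430, 1.6835, 1.6073)
step 10: x0=(1.6949, -1.2706, -1.8384) x1=(-0.5529, 1.6758, 1.6206)
step 11: x0=(1.6859, -1.2500, -1.8264) x1=(-0.5622, 1.6674, 1.6331)
step 12: x0=(1.6758, -1.2279, -1.8126) x1=(-0.5709, 1.6582, 1.6447)
step 13: x0=(1.6645, -1.2042, -1.7969) x1=(-0.5792, 1.6484, 1.6555)
step 14: x0=(1.6521, -1.1791, -1.7795) x1=(-0.5868, 1.6379, 1.6655)
step 15: x0=(1.6385, -1.1526, -1.7603) x1=(-0.5940, 1.6266, 1.6746)
step 16: x0=(1.6238, -1.1246, -1.7393) x1=(-0.6006, 1.6148, 1.6830)
step 17: x0=(1.6079, -1.0951, -1.7165) x1=(-0.6067, 1.6022, 1.6905)
step 18: x0=(1.5908, -1.0644, -1.6920) x1=(-0.6122, 1.5891, 1.6972)
step 19: x0=(1.5727, -1.0322, -1.6658) x1=(-0.6172, 1.5753, 1.7030)
step 20: x0=(1.5534, -0.9987, -1.6379) x1=(-0.6218, 1.5608, 1.7081)
step 21: x0=(1.5330, -0.9640, -1.6083) x1=(-0.6258, 1.5458, 1.7124)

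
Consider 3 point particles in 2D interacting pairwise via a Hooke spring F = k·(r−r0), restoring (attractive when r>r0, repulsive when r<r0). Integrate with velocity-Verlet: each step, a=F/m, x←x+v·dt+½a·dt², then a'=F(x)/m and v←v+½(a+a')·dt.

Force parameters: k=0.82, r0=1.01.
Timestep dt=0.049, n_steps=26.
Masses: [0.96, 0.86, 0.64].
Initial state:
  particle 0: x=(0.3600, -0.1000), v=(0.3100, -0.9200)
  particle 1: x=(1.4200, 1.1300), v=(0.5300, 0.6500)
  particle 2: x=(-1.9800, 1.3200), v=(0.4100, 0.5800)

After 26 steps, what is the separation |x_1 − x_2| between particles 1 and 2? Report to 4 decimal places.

step 0: x0=(0.3600, -0.1000) x1=(1.4200, 1.1300) x2=(-1.9800, 1.3200)
step 1: x0=(0.3741, -0.1437) x1=(1.4428, 1.1615) x2=(-1.9540, 1.3468)
step 2: x0=(0.3860, -0.1844) x1=(1.4591, 1.1920) x2=(-1.9160, 1.3704)
step 3: x0=(0.3959, -0.2218) x1=(1.4690, 1.2216) x2=(-1.8663, 1.3905)
step 4: x0=(0.4038, -0.2559) x1=(1.4724, 1.2499) x2=(-1.8050, 1.4070)
step 5: x0=(0.4097, -0.2863) x1=(1.4696, 1.2770) x2=(-1.7324, 1.4200)
step 6: x0=(0.4140, -0.3131) x1=(1.4606, 1.3026) x2=(-1.6489, 1.4294)
step 7: x0=(0.4166, -0.3361) x1=(1.4457, 1.3266) x2=(-1.5550, 1.4352)
step 8: x0=(0.4177, -0.3552) x1=(1.4251, 1.3489) x2=(-1.4512, 1.4373)
step 9: x0=(0.4175, -0.3703) x1=(1.3990, 1.3695) x2=(-1.3381, 1.4360)
step 10: x0=(0.4161, -0.3814) x1=(1.3679, 1.3882) x2=(-1.2165, 1.4311)
step 11: x0=(0.4137, -0.3886) x1=(1.3322, 1.4050) x2=(-1.0871, 1.4230)
step 12: x0=(0.4106, -0.3918) x1=(1.2921, 1.4197) x2=(-0.9507, 1.4116)
step 13: x0=(0.4067, -0.3911) x1=(1.2482, 1.4324) x2=(-0.8082, 1.3971)
step 14: x0=(0.4025, -0.3866) x1=(1.2010, 1.4429) x2=(-0.6605, 1.3798)
step 15: x0=(0.3979, -0.3784) x1=(1.1509, 1.4513) x2=(-0.5086, 1.3598)
step 16: x0=(0.3931, -0.3666) x1=(1.0984, 1.4576) x2=(-0.3532, 1.3373)
step 17: x0=(0.3884, -0.3514) x1=(1.0442, 1.4617) x2=(-0.1955, 1.3126)
step 18: x0=(0.3838, -0.3330) x1=(0.9887, 1.4638) x2=(-0.0362, 1.2857)
step 19: x0=(0.3794, -0.3116) x1=(0.9325, 1.4640) x2=(0.1236, 1.2569)
step 20: x0=(0.3754, -0.2873) x1=(0.8761, 1.4624) x2=(0.2832, 1.2262)
step 21: x0=(0.3717, -0.2604) x1=(0.8200, 1.4594) x2=(0.4419, 1.1935)
step 22: x0=(0.3685, -0.2310) x1=(0.7645, 1.4554) x2=(0.5991, 1.1584)
step 23: x0=(0.3658, -0.1994) x1=(0.7093, 1.4511) x2=(0.7551, 1.1204)
step 24: x0=(0.3635, -0.1657) x1=(0.6536, 1.4468) x2=(0.9111, 1.0792)
step 25: x0=(0.3618, -0.1301) x1=(0.5969, 1.4422) x2=(1.0676, 1.0356)
step 26: x0=(0.3606, -0.0927) x1=(0.5394, 1.4368) x2=(1.2245, 0.9903)

0.8177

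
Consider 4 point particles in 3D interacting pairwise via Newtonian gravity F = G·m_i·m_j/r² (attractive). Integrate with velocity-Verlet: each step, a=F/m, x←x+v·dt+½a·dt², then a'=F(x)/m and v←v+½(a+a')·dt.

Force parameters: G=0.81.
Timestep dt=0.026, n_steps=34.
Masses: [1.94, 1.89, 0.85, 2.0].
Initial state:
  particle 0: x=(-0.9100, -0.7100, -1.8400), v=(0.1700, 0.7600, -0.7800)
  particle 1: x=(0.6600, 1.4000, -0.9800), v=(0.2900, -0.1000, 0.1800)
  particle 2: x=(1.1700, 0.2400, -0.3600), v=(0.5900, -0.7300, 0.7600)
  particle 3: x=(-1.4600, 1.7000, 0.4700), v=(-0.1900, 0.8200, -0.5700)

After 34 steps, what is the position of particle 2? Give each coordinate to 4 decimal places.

(1.5080, -0.1990, 0.1638)

step 0: x0=(-0.9100, -0.7100, -1.8400) x1=(0.6600, 1.4000, -0.9800) x2=(1.1700, 0.2400, -0.3600) x3=(-1.4600, 1.7000, 0.4700)
step 1: x0=(-0.9055, -0.6901, -1.8602) x1=(0.6675, 1.3973, -0.9752) x2=(1.1851, 0.2212, -0.3404) x3=(-1.4648, 1.7213, 0.4551)
step 2: x0=(-0.9009, -0.6701, -1.8803) x1=(0.6748, 1.3942, -0.9703) x2=(1.1999, 0.2029, -0.3210) x3=(-1.4695, 1.7424, 0.4400)
step 3: x0=(-0.8962, -0.6499, -1.9002) x1=(0.6820, 1.3910, -0.9653) x2=(1.2143, 0.1850, -0.3020) x3=(-1.4740, 1.7635, 0.4248)
step 4: x0=(-0.8914, -0.6294, -1.9200) x1=(0.6891, 1.3874, -0.9601) x2=(1.2283, 0.1674, -0.2831) x3=(-1.4783, 1.7844, 0.4094)
step 5: x0=(-0.8865, -0.6088, -1.9396) x1=(0.6960, 1.3837, -0.9548) x2=(1.2420, 0.1503, -0.2646) x3=(-1.4824, 1.8052, 0.3939)
step 6: x0=(-0.8815, -0.5880, -1.9591) x1=(0.7028, 1.3796, -0.9494) x2=(1.2553, 0.1335, -0.2463) x3=(-1.4864, 1.8260, 0.3782)
step 7: x0=(-0.8764, -0.5671, -1.9784) x1=(0.7094, 1.3754, -0.9438) x2=(1.2683, 0.1171, -0.2283) x3=(-1.4901, 1.8466, 0.3624)
step 8: x0=(-0.8712, -0.5459, -1.9976) x1=(0.7159, 1.3709, -0.9382) x2=(1.2809, 0.1011, -0.2106) x3=(-1.4937, 1.8671, 0.3464)
step 9: x0=(-0.8658, -0.5246, -2.0166) x1=(0.7222, 1.3662, -0.9324) x2=(1.2932, 0.0854, -0.1931) x3=(-1.4971, 1.8874, 0.3303)
step 10: x0=(-0.8604, -0.5030, -2.0355) x1=(0.7284, 1.3612, -0.9265) x2=(1.3052, 0.0702, -0.1758) x3=(-1.5003, 1.9077, 0.3140)
step 11: x0=(-0.8548, -0.4814, -2.0542) x1=(0.7344, 1.3561, -0.9205) x2=(1.3168, 0.0552, -0.1588) x3=(-1.5033, 1.9278, 0.2976)
step 12: x0=(-0.8491, -0.4595, -2.0727) x1=(0.7403, 1.3507, -0.9144) x2=(1.3282, 0.0406, -0.1421) x3=(-1.5062, 1.9479, 0.2811)
step 13: x0=(-0.8434, -0.4375, -2.0911) x1=(0.7459, 1.3452, -0.9083) x2=(1.3392, 0.0264, -0.1256) x3=(-1.5089, 1.9678, 0.2644)
step 14: x0=(-0.8375, -0.4152, -2.1093) x1=(0.7515, 1.3394, -0.9020) x2=(1.3500, 0.0124, -0.1094) x3=(-1.5114, 1.9875, 0.2476)
step 15: x0=(-0.8315, -0.3929, -2.1274) x1=(0.7568, 1.3335, -0.8956) x2=(1.3604, -0.0011, -0.0934) x3=(-1.5137, 2.0072, 0.2307)
step 16: x0=(-0.8254, -0.3703, -2.1453) x1=(0.7620, 1.3273, -0.8892) x2=(1.3706, -0.0144, -0.0777) x3=(-1.5158, 2.0267, 0.2136)
step 17: x0=(-0.8192, -0.3476, -2.1630) x1=(0.7670, 1.3210, -0.8827) x2=(1.3804, -0.0273, -0.0622) x3=(-1.5178, 2.0462, 0.1964)
step 18: x0=(-0.8129, -0.3247, -2.1805) x1=(0.7719, 1.3144, -0.8762) x2=(1.3900, -0.0399, -0.0470) x3=(-1.5196, 2.0654, 0.1791)
step 19: x0=(-0.8064, -0.3017, -2.1979) x1=(0.7765, 1.3077, -0.8695) x2=(1.3993, -0.0522, -0.0320) x3=(-1.5212, 2.0846, 0.1616)
step 20: x0=(-0.7999, -0.2785, -2.2151) x1=(0.7810, 1.3009, -0.8628) x2=(1.4084, -0.0641, -0.0173) x3=(-1.5226, 2.1036, 0.1440)
step 21: x0=(-0.7933, -0.2551, -2.2321) x1=(0.7853, 1.2938, -0.8561) x2=(1.4171, -0.0757, -0.0028) x3=(-1.5239, 2.1226, 0.1264)
step 22: x0=(-0.7866, -0.2316, -2.2490) x1=(0.7895, 1.2866, -0.8493) x2=(1.4256, -0.0871, 0.0115) x3=(-1.5249, 2.1413, 0.1085)
step 23: x0=(-0.7797, -0.2080, -2.2656) x1=(0.7935, 1.2793, -0.8424) x2=(1.4339, -0.0981, 0.0255) x3=(-1.5258, 2.1600, 0.0906)
step 24: x0=(-0.7728, -0.1841, -2.2821) x1=(0.7973, 1.2717, -0.8356) x2=(1.4418, -0.1088, 0.0393) x3=(-1.5265, 2.1785, 0.0726)
step 25: x0=(-0.7657, -0.1602, -2.2984) x1=(0.8009, 1.2640, -0.8286) x2=(1.4496, -0.1191, 0.0528) x3=(-1.5271, 2.1969, 0.0544)
step 26: x0=(-0.7586, -0.1360, -2.3145) x1=(0.8043, 1.2562, -0.8217) x2=(1.4570, -0.1292, 0.0661) x3=(-1.5275, 2.2151, 0.0361)
step 27: x0=(-0.7513, -0.1117, -2.3305) x1=(0.8076, 1.2482, -0.8147) x2=(1.4643, -0.1390, 0.0791) x3=(-1.5277, 2.2332, 0.0178)
step 28: x0=(-0.7439, -0.0873, -2.3462) x1=(0.8107, 1.2401, -0.8076) x2=(1.4712, -0.1485, 0.0919) x3=(-1.5277, 2.2512, -0.0007)
step 29: x0=(-0.7365, -0.0627, -2.3618) x1=(0.8136, 1.2318, -0.8006) x2=(1.4780, -0.1576, 0.1045) x3=(-1.5275, 2.2690, -0.0193)
step 30: x0=(-0.7289, -0.0380, -2.3771) x1=(0.8163, 1.2234, -0.7935) x2=(1.4844, -0.1665, 0.1168) x3=(-1.5272, 2.2867, -0.0380)
step 31: x0=(-0.7212, -0.0131, -2.3923) x1=(0.8188, 1.2149, -0.7865) x2=(1.4907, -0.1751, 0.1289) x3=(-1.5267, 2.3043, -0.0568)
step 32: x0=(-0.7135, 0.0119, -2.4072) x1=(0.8212, 1.2062, -0.7794) x2=(1.4967, -0.1833, 0.1408) x3=(-1.5261, 2.3217, -0.0757)
step 33: x0=(-0.7056, 0.0370, -2.4220) x1=(0.8234, 1.1974, -0.7723) x2=(1.5025, -0.1913, 0.1524) x3=(-1.5252, 2.3390, -0.0947)
step 34: x0=(-0.6976, 0.0623, -2.4365) x1=(0.8254, 1.1885, -0.7652) x2=(1.5080, -0.1990, 0.1638) x3=(-1.5242, 2.3561, -0.1138)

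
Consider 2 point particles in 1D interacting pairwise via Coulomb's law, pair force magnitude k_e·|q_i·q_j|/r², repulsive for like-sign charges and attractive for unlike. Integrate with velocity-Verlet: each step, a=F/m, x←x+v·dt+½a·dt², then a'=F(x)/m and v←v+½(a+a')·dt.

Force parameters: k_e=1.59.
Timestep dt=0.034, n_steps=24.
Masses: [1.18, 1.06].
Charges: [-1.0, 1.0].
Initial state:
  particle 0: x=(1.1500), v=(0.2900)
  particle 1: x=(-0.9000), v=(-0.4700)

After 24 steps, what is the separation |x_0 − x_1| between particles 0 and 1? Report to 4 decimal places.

2.4768

step 0: x0=(1.1500) x1=(-0.9000)
step 1: x0=(1.1597) x1=(-0.9158)
step 2: x0=(1.1690) x1=(-0.9311)
step 3: x0=(1.1779) x1=(-0.9461)
step 4: x0=(1.1866) x1=(-0.9607)
step 5: x0=(1.1948) x1=(-0.9749)
step 6: x0=(1.2028) x1=(-0.9888)
step 7: x0=(1.2104) x1=(-1.0023)
step 8: x0=(1.2177) x1=(-1.0154)
step 9: x0=(1.2247) x1=(-1.0282)
step 10: x0=(1.2314) x1=(-1.0406)
step 11: x0=(1.2378) x1=(-1.0527)
step 12: x0=(1.2439) x1=(-1.0645)
step 13: x0=(1.2496) x1=(-1.0760)
step 14: x0=(1.2552) x1=(-1.0871)
step 15: x0=(1.2604) x1=(-1.0979)
step 16: x0=(1.2653) x1=(-1.1084)
step 17: x0=(1.2700) x1=(-1.1186)
step 18: x0=(1.2744) x1=(-1.1285)
step 19: x0=(1.2785) x1=(-1.1381)
step 20: x0=(1.2823) x1=(-1.1474)
step 21: x0=(1.2859) x1=(-1.1564)
step 22: x0=(1.2893) x1=(-1.1651)
step 23: x0=(1.2923) x1=(-1.1735)
step 24: x0=(1.2952) x1=(-1.1817)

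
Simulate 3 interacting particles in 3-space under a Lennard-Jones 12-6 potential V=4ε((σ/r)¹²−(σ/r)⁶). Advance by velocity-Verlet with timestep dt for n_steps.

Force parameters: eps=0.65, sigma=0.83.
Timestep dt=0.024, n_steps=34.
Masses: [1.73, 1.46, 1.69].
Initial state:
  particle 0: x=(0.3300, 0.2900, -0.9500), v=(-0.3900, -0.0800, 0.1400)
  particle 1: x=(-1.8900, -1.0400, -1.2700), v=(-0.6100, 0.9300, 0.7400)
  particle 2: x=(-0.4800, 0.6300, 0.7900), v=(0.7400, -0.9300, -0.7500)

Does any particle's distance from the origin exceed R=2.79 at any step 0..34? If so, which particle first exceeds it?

no

step 0: x0=(0.3300, 0.2900, -0.9500) x1=(-1.8900, -1.0400, -1.2700) x2=(-0.4800, 0.6300, 0.7900)
step 1: x0=(0.3206, 0.2881, -0.9466) x1=(-1.9046, -1.0177, -1.2522) x2=(-0.4622, 0.6077, 0.7720)
step 2: x0=(0.3113, 0.2862, -0.9433) x1=(-1.9193, -0.9954, -1.2345) x2=(-0.4445, 0.5854, 0.7540)
step 3: x0=(0.3019, 0.2842, -0.9399) x1=(-1.9339, -0.9730, -1.2167) x2=(-0.4267, 0.5630, 0.7359)
step 4: x0=(0.2925, 0.2823, -0.9364) x1=(-1.9485, -0.9507, -1.1990) x2=(-0.4089, 0.5407, 0.7179)
step 5: x0=(0.2831, 0.2804, -0.9330) x1=(-1.9632, -0.9284, -1.1812) x2=(-0.3911, 0.5184, 0.6998)
step 6: x0=(0.2737, 0.2785, -0.9295) x1=(-1.9778, -0.9060, -1.1634) x2=(-0.3733, 0.4960, 0.6817)
step 7: x0=(0.2642, 0.2766, -0.9260) x1=(-1.9924, -0.8837, -1.1457) x2=(-0.3555, 0.4737, 0.6635)
step 8: x0=(0.2548, 0.2747, -0.9225) x1=(-2.0070, -0.8614, -1.1279) x2=(-0.3376, 0.4513, 0.6453)
step 9: x0=(0.2453, 0.2728, -0.9189) x1=(-2.0216, -0.8390, -1.1101) x2=(-0.3198, 0.4290, 0.6271)
step 10: x0=(0.2358, 0.2709, -0.9153) x1=(-2.0363, -0.8167, -1.0923) x2=(-0.3019, 0.4066, 0.6088)
step 11: x0=(0.2263, 0.2690, -0.9116) x1=(-2.0509, -0.7944, -1.0746) x2=(-0.2841, 0.3842, 0.5905)
step 12: x0=(0.2168, 0.2671, -0.9079) x1=(-2.0655, -0.7720, -1.0568) x2=(-0.2662, 0.3619, 0.5721)
step 13: x0=(0.2072, 0.2653, -0.9041) x1=(-2.0801, -0.7497, -1.0390) x2=(-0.2482, 0.3395, 0.5536)
step 14: x0=(0.1977, 0.2634, -0.9002) x1=(-2.0947, -0.7273, -1.0212) x2=(-0.2303, 0.3171, 0.5351)
step 15: x0=(0.1880, 0.2615, -0.8962) x1=(-2.1092, -0.7050, -1.0035) x2=(-0.2123, 0.2947, 0.5164)
step 16: x0=(0.1784, 0.2596, -0.8922) x1=(-2.1238, -0.6826, -0.9857) x2=(-0.1943, 0.2723, 0.4977)
step 17: x0=(0.1687, 0.2577, -0.8880) x1=(-2.1384, -0.6603, -0.9679) x2=(-0.1763, 0.2499, 0.4788)
step 18: x0=(0.1590, 0.2559, -0.8836) x1=(-2.1530, -0.6379, -0.9501) x2=(-0.1582, 0.2275, 0.4598)
step 19: x0=(0.1493, 0.2540, -0.8792) x1=(-2.1675, -0.6156, -0.9323) x2=(-0.1401, 0.2051, 0.4407)
step 20: x0=(0.1395, 0.2521, -0.8745) x1=(-2.1821, -0.5932, -0.9146) x2=(-0.1220, 0.1828, 0.4213)
step 21: x0=(0.1296, 0.2502, -0.8696) x1=(-2.1967, -0.5708, -0.8968) x2=(-0.1038, 0.1604, 0.4017)
step 22: x0=(0.1197, 0.2483, -0.8645) x1=(-2.2112, -0.5485, -0.8790) x2=(-0.0856, 0.1380, 0.3819)
step 23: x0=(0.1098, 0.2463, -0.8592) x1=(-2.2258, -0.5261, -0.8612) x2=(-0.0673, 0.1157, 0.3618)
step 24: x0=(0.0998, 0.2443, -0.8535) x1=(-2.2403, -0.5037, -0.8434) x2=(-0.0490, 0.0934, 0.3415)
step 25: x0=(0.0898, 0.2423, -0.8475) x1=(-2.2548, -0.4814, -0.8256) x2=(-0.0307, 0.0711, 0.3207)
step 26: x0=(0.0797, 0.2402, -0.8411) x1=(-2.2694, -0.4590, -0.8078) x2=(-0.0123, 0.0489, 0.2996)
step 27: x0=(0.0696, 0.2381, -0.8342) x1=(-2.2839, -0.4366, -0.7900) x2=(0.0062, 0.0268, 0.2780)
step 28: x0=(0.0595, 0.2358, -0.8269) x1=(-2.2984, -0.4143, -0.7722) x2=(0.0246, 0.0048, 0.2559)
step 29: x0=(0.0493, 0.2335, -0.8191) x1=(-2.3129, -0.3919, -0.7544) x2=(0.0431, -0.0171, 0.2333)
step 30: x0=(0.0392, 0.2310, -0.8107) x1=(-2.3274, -0.3695, -0.7366) x2=(0.0615, -0.0389, 0.2101)
step 31: x0=(0.0290, 0.2283, -0.8017) x1=(-2.3419, -0.3471, -0.7188) x2=(0.0800, -0.0605, 0.1863)
step 32: x0=(0.0189, 0.2255, -0.7921) x1=(-2.3564, -0.3247, -0.7010) x2=(0.0984, -0.0820, 0.1619)
step 33: x0=(0.0088, 0.2225, -0.7820) x1=(-2.3709, -0.3024, -0.6832) x2=(0.1168, -0.1032, 0.1369)
step 34: x0=(-0.0012, 0.2193, -0.7713) x1=(-2.3854, -0.2800, -0.6654) x2=(0.1351, -0.1243, 0.1114)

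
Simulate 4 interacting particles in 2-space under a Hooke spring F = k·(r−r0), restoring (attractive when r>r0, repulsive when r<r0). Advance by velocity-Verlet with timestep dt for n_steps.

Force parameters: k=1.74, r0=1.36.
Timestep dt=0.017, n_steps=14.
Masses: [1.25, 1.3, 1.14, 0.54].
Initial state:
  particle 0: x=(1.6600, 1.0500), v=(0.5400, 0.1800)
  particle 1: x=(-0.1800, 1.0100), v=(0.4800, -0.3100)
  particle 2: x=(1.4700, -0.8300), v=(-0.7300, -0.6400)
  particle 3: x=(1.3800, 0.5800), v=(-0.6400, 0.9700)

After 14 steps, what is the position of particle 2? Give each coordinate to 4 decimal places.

step 0: x0=(1.6600, 1.0500) x1=(-0.1800, 1.0100) x2=(1.4700, -0.8300) x3=(1.3800, 0.5800)
step 1: x0=(1.6692, 1.0531) x1=(-0.1716, 1.0046) x2=(1.4574, -0.8406) x3=(1.3688, 0.5962)
step 2: x0=(1.6783, 1.0562) x1=(-0.1626, 0.9988) x2=(1.4446, -0.8505) x3=(1.3570, 0.6117)
step 3: x0=(1.6874, 1.0594) x1=(-0.1530, 0.9927) x2=(1.4314, -0.8598) x3=(1.3446, 0.6266)
step 4: x0=(1.6964, 1.0626) x1=(-0.1429, 0.9862) x2=(1.4180, -0.8684) x3=(1.3315, 0.6407)
step 5: x0=(1.7055, 1.0658) x1=(-0.1324, 0.9795) x2=(1.4043, -0.8763) x3=(1.3178, 0.6543)
step 6: x0=(1.7145, 1.0690) x1=(-0.1213, 0.9724) x2=(1.3904, -0.8835) x3=(1.3035, 0.6671)
step 7: x0=(1.7235, 1.0721) x1=(-0.1098, 0.9650) x2=(1.3762, -0.8901) x3=(1.2886, 0.6793)
step 8: x0=(1.7326, 1.0752) x1=(-0.0978, 0.9573) x2=(1.3617, -0.8959) x3=(1.2732, 0.6908)
step 9: x0=(1.7416, 1.0782) x1=(-0.0853, 0.9494) x2=(1.3470, -0.9009) x3=(1.2571, 0.7016)
step 10: x0=(1.7506, 1.0812) x1=(-0.0725, 0.9411) x2=(1.3322, -0.9053) x3=(1.2405, 0.7118)
step 11: x0=(1.7596, 1.0840) x1=(-0.0592, 0.9325) x2=(1.3171, -0.9089) x3=(1.2234, 0.7214)
step 12: x0=(1.7686, 1.0867) x1=(-0.0456, 0.9237) x2=(1.3018, -0.9117) x3=(1.2059, 0.7303)
step 13: x0=(1.7776, 1.0893) x1=(-0.0317, 0.9146) x2=(1.2864, -0.9138) x3=(1.1878, 0.7385)
step 14: x0=(1.7866, 1.0917) x1=(-0.0174, 0.9053) x2=(1.2708, -0.9152) x3=(1.1694, 0.7462)

(1.2708, -0.9152)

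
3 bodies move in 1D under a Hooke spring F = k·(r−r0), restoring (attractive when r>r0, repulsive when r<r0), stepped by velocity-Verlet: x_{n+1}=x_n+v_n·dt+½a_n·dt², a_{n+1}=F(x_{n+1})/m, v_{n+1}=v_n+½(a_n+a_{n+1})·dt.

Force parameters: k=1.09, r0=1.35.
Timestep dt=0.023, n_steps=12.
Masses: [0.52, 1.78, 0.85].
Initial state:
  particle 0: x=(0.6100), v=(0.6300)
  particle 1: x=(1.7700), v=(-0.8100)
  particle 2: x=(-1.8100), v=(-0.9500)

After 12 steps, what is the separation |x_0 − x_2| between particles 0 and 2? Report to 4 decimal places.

step 0: x0=(0.6100) x1=(1.7700) x2=(-1.8100)
step 1: x0=(0.6238) x1=(1.7510) x2=(-1.8307)
step 2: x0=(0.6361) x1=(1.7314) x2=(-1.8492)
step 3: x0=(0.6469) x1=(1.7112) x2=(-1.8654)
step 4: x0=(0.6561) x1=(1.6903) x2=(-1.8793)
step 5: x0=(0.6636) x1=(1.6688) x2=(-1.8908)
step 6: x0=(0.6694) x1=(1.6467) x2=(-1.9001)
step 7: x0=(0.6734) x1=(1.6240) x2=(-1.9070)
step 8: x0=(0.6756) x1=(1.6007) x2=(-1.9117)
step 9: x0=(0.6760) x1=(1.5769) x2=(-1.9140)
step 10: x0=(0.6745) x1=(1.5525) x2=(-1.9140)
step 11: x0=(0.6711) x1=(1.5276) x2=(-1.9118)
step 12: x0=(0.6658) x1=(1.5022) x2=(-1.9073)

2.5730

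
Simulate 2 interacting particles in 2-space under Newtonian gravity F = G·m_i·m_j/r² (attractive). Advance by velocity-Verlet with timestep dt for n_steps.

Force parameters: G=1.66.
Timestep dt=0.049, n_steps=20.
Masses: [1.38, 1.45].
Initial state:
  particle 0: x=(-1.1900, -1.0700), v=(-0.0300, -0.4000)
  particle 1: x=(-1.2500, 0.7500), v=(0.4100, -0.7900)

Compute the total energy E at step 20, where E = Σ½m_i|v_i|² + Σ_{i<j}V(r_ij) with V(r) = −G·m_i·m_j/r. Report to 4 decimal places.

-0.9971

step 0: x0=(-1.1900, -1.0700) x1=(-1.2500, 0.7500)
step 1: x0=(-1.1915, -1.0887) x1=(-1.2299, 0.7105)
step 2: x0=(-1.1930, -1.1057) x1=(-1.2097, 0.6692)
step 3: x0=(-1.1946, -1.1208) x1=(-1.1896, 0.6262)
step 4: x0=(-1.1961, -1.1340) x1=(-1.1694, 0.5815)
step 5: x0=(-1.1977, -1.1453) x1=(-1.1493, 0.5348)
step 6: x0=(-1.1991, -1.1545) x1=(-1.1292, 0.4862)
step 7: x0=(-1.2005, -1.1615) x1=(-1.1092, 0.4356)
step 8: x0=(-1.2017, -1.1663) x1=(-1.0893, 0.3828)
step 9: x0=(-1.2028, -1.1688) x1=(-1.0696, 0.3277)
step 10: x0=(-1.2036, -1.1686) x1=(-1.0501, 0.2702)
step 11: x0=(-1.2042, -1.1658) x1=(-1.0309, 0.2101)
step 12: x0=(-1.2043, -1.1599) x1=(-1.0121, 0.1472)
step 13: x0=(-1.2040, -1.1508) x1=(-0.9937, 0.0812)
step 14: x0=(-1.2031, -1.1380) x1=(-0.9759, 0.0116)
step 15: x0=(-1.2013, -1.1211) x1=(-0.9588, -0.0618)
step 16: x0=(-1.1985, -1.0994) x1=(-0.9429, -0.1398)
step 17: x0=(-1.1942, -1.0721) x1=(-0.9283, -0.2232)
step 18: x0=(-1.1876, -1.0378) x1=(-0.9158, -0.3132)
step 19: x0=(-1.1777, -0.9945) x1=(-0.9066, -0.4118)
step 20: x0=(-1.1619, -0.9384) x1=(-0.9029, -0.5225)
step 0 velocities: v0=(-0.0300, -0.4000) v1=(0.4100, -0.7900)
step 0: KE=0.6854, PE=-1.8241, E=-1.1387
step 20 velocities: v0=(0.4528, 1.3519) v1=(-0.0495, -2.4574)
step 20: KE=5.7824, PE=-6.7795, E=-0.9971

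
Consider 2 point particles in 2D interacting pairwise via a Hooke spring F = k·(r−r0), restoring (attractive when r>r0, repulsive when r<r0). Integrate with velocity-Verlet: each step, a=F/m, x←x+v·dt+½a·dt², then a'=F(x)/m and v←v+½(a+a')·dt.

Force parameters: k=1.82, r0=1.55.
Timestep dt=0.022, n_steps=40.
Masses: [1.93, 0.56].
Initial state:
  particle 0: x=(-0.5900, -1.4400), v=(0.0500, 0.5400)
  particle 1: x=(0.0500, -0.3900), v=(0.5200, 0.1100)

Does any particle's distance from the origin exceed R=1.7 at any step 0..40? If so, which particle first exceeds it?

step 0: x0=(-0.5900, -1.4400) x1=(0.0500, -0.3900)
step 1: x0=(-0.5889, -1.4282) x1=(0.0616, -0.3874)
step 2: x0=(-0.5880, -1.4165) x1=(0.0734, -0.3843)
step 3: x0=(-0.5871, -1.4049) x1=(0.0855, -0.3808)
step 4: x0=(-0.5862, -1.3935) x1=(0.0979, -0.3769)
step 5: x0=(-0.5855, -1.3822) x1=(0.1106, -0.3725)
step 6: x0=(-0.5848, -1.3710) x1=(0.1236, -0.3678)
step 7: x0=(-0.5843, -1.3599) x1=(0.1368, -0.3626)
step 8: x0=(-0.5838, -1.3489) x1=(0.1504, -0.3570)
step 9: x0=(-0.5834, -1.3381) x1=(0.1642, -0.3510)
step 10: x0=(-0.5831, -1.3273) x1=(0.1784, -0.3446)
step 11: x0=(-0.5828, -1.3167) x1=(0.1928, -0.3379)
step 12: x0=(-0.5827, -1.3062) x1=(0.2076, -0.3308)
step 13: x0=(-0.5826, -1.2958) x1=(0.2226, -0.3233)
step 14: x0=(-0.5827, -1.2855) x1=(0.2379, -0.3154)
step 15: x0=(-0.5828, -1.2753) x1=(0.2535, -0.3073)
step 16: x0=(-0.5829, -1.2652) x1=(0.2694, -0.2988)
step 17: x0=(-0.5832, -1.2551) x1=(0.2856, -0.2900)
step 18: x0=(-0.5836, -1.2452) x1=(0.3020, -0.2809)
step 19: x0=(-0.5840, -1.2353) x1=(0.3186, -0.2715)
step 20: x0=(-0.5845, -1.2255) x1=(0.3356, -0.2619)
step 21: x0=(-0.5850, -1.2158) x1=(0.3527, -0.2520)
step 22: x0=(-0.5857, -1.2062) x1=(0.3701, -0.2419)
step 23: x0=(-0.5863, -1.1966) x1=(0.3877, -0.2315)
step 24: x0=(-0.5871, -1.1871) x1=(0.4055, -0.2210)
step 25: x0=(-0.5879, -1.1776) x1=(0.4235, -0.2103)
step 26: x0=(-0.5887, -1.1682) x1=(0.4416, -0.1994)
step 27: x0=(-0.5896, -1.1588) x1=(0.4599, -0.1884)
step 28: x0=(-0.5906, -1.1494) x1=(0.4784, -0.1772)
step 29: x0=(-0.5915, -1.1401) x1=(0.4969, -0.1660)
step 30: x0=(-0.5925, -1.1308) x1=(0.5156, -0.1546)
step 31: x0=(-0.5935, -1.1216) x1=(0.5344, -0.1432)
step 32: x0=(-0.5946, -1.1123) x1=(0.5532, -0.1317)
step 33: x0=(-0.5956, -1.1031) x1=(0.5721, -0.1202)
step 34: x0=(-0.5967, -1.0939) x1=(0.5910, -0.1086)
step 35: x0=(-0.5978, -1.0846) x1=(0.6099, -0.0970)
step 36: x0=(-0.5988, -1.0754) x1=(0.6288, -0.0855)
step 37: x0=(-0.5999, -1.0662) x1=(0.6476, -0.0740)
step 38: x0=(-0.6009, -1.0569) x1=(0.6665, -0.0625)
step 39: x0=(-0.6020, -1.0476) x1=(0.6852, -0.0511)
step 40: x0=(-0.6029, -1.0384) x1=(0.7038, -0.0397)

no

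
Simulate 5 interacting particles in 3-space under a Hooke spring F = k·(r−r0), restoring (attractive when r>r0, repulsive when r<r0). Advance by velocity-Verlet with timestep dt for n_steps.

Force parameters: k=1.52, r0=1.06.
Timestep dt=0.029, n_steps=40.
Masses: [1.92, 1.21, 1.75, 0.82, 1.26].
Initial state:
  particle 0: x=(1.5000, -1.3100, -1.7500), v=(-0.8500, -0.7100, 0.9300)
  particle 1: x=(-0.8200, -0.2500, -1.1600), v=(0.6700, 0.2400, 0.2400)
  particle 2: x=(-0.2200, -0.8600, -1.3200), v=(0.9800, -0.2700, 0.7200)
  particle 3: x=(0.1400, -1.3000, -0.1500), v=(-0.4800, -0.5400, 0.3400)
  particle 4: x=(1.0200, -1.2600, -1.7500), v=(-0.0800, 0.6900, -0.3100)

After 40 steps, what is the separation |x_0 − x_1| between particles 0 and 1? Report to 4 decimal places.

step 0: x0=(1.5000, -1.3100, -1.7500) x1=(-0.8200, -0.2500, -1.1600) x2=(-0.2200, -0.8600, -1.3200) x3=(0.1400, -1.3000, -0.1500) x4=(1.0200, -1.2600, -1.7500)
step 1: x0=(1.4746, -1.3303, -1.7226) x1=(-0.7992, -0.2438, -1.1532) x2=(-0.1911, -0.8680, -1.2992) x3=(0.1265, -1.3153, -0.1418) x4=(1.0166, -1.2397, -1.7584)
step 2: x0=(1.4478, -1.3502, -1.6943) x1=(-0.7758, -0.2391, -1.1465) x2=(-0.1615, -0.8764, -1.2784) x3=(0.1141, -1.3297, -0.1367) x4=(1.0110, -1.2186, -1.7658)
step 3: x0=(1.4197, -1.3696, -1.6651) x1=(-0.7498, -0.2360, -1.1402) x2=(-0.1311, -0.8850, -1.2577) x3=(0.1026, -1.3433, -0.1349) x4=(1.0033, -1.1969, -1.7722)
step 4: x0=(1.3903, -1.3886, -1.6351) x1=(-0.7213, -0.2343, -1.1340) x2=(-0.1000, -0.8940, -1.2371) x3=(0.0921, -1.3561, -0.1361) x4=(0.9936, -1.1745, -1.7775)
step 5: x0=(1.3597, -1.4072, -1.6041) x1=(-0.6905, -0.2342, -1.1280) x2=(-0.0684, -0.9033, -1.2165) x3=(0.0827, -1.3681, -0.1403) x4=(0.9819, -1.1514, -1.7820)
step 6: x0=(1.3280, -1.4255, -1.5724) x1=(-0.6574, -0.2356, -1.1223) x2=(-0.0362, -0.9128, -1.1960) x3=(0.0743, -1.3791, -0.1474) x4=(0.9685, -1.1276, -1.7855)
step 7: x0=(1.2951, -1.4434, -1.5398) x1=(-0.6222, -0.2384, -1.1168) x2=(-0.0036, -0.9225, -1.1756) x3=(0.0670, -1.3893, -0.1573) x4=(0.9534, -1.1032, -1.7881)
step 8: x0=(1.2612, -1.4610, -1.5065) x1=(-0.5849, -0.2427, -1.1114) x2=(0.0294, -0.9324, -1.1553) x3=(0.0607, -1.3987, -0.1699) x4=(0.9369, -1.0782, -1.7899)
step 9: x0=(1.2263, -1.4782, -1.4724) x1=(-0.5458, -0.2483, -1.1062) x2=(0.0627, -0.9425, -1.1350) x3=(0.0554, -1.4073, -0.1850) x4=(0.9189, -1.0526, -1.7909)
step 10: x0=(1.1904, -1.4952, -1.4377) x1=(-0.5050, -0.2553, -1.1012) x2=(0.0963, -0.9528, -1.1148) x3=(0.0511, -1.4150, -0.2024) x4=(0.8997, -1.0265, -1.7911)
step 11: x0=(1.1538, -1.5119, -1.4024) x1=(-0.4626, -0.2635, -1.0963) x2=(0.1300, -0.9632, -1.0947) x3=(0.0477, -1.4220, -0.2220) x4=(0.8794, -0.9999, -1.7906)
step 12: x0=(1.1163, -1.5282, -1.3666) x1=(-0.4188, -0.2729, -1.0916) x2=(0.1639, -0.9737, -1.0746) x3=(0.0452, -1.4283, -0.2435) x4=(0.8581, -0.9730, -1.7894)
step 13: x0=(1.0782, -1.5443, -1.3303) x1=(-0.3737, -0.2835, -1.0870) x2=(0.1979, -0.9843, -1.0545) x3=(0.0435, -1.4338, -0.2669) x4=(0.8360, -0.9458, -1.7876)
step 14: x0=(1.0395, -1.5602, -1.2936) x1=(-0.3275, -0.2950, -1.0825) x2=(0.2320, -0.9949, -1.0345) x3=(0.0426, -1.4387, -0.2919) x4=(0.8131, -0.9184, -1.7851)
step 15: x0=(1.0003, -1.5757, -1.2566) x1=(-0.2804, -0.3076, -1.0782) x2=(0.2660, -1.0055, -1.0146) x3=(0.0423, -1.4430, -0.3183) x4=(0.7896, -0.8909, -1.7820)
step 16: x0=(0.9607, -1.5910, -1.2194) x1=(-0.2324, -0.3210, -1.0738) x2=(0.3001, -1.0161, -0.9946) x3=(0.0426, -1.4467, -0.3459) x4=(0.7656, -0.8632, -1.7784)
step 17: x0=(0.9207, -1.6061, -1.1820) x1=(-0.1837, -0.3351, -1.0696) x2=(0.3342, -1.0267, -0.9747) x3=(0.0433, -1.4500, -0.3745) x4=(0.7411, -0.8356, -1.7743)
step 18: x0=(0.8805, -1.6210, -1.1445) x1=(-0.1346, -0.3499, -1.0654) x2=(0.3683, -1.0372, -0.9547) x3=(0.0444, -1.4527, -0.4040) x4=(0.7163, -0.8080, -1.7697)
step 19: x0=(0.8402, -1.6358, -1.1071) x1=(-0.0850, -0.3653, -1.0612) x2=(0.4024, -1.0476, -0.9348) x3=(0.0457, -1.4551, -0.4342) x4=(0.6912, -0.7805, -1.7647)
step 20: x0=(0.7997, -1.6504, -1.0696) x1=(-0.0352, -0.3812, -1.0570) x2=(0.4365, -1.0579, -0.9149) x3=(0.0470, -1.4571, -0.4650) x4=(0.6658, -0.7533, -1.7592)
step 21: x0=(0.7593, -1.6649, -1.0323) x1=(0.0148, -0.3974, -1.0527) x2=(0.4708, -1.0679, -0.8949) x3=(0.0483, -1.4588, -0.4961) x4=(0.6403, -0.7263, -1.7534)
step 22: x0=(0.7189, -1.6794, -0.9951) x1=(0.0648, -0.4139, -1.0484) x2=(0.5051, -1.0778, -0.8749) x3=(0.0494, -1.4601, -0.5275) x4=(0.6147, -0.6996, -1.7473)
step 23: x0=(0.6786, -1.6938, -0.9582) x1=(0.1147, -0.4306, -1.0439) x2=(0.5396, -1.0873, -0.8550) x3=(0.0501, -1.4612, -0.5591) x4=(0.5890, -0.6733, -1.7409)
step 24: x0=(0.6384, -1.7082, -0.9215) x1=(0.1646, -0.4474, -1.0393) x2=(0.5743, -1.0966, -0.8349) x3=(0.0503, -1.4620, -0.5909) x4=(0.5632, -0.6474, -1.7341)
step 25: x0=(0.5983, -1.7227, -0.8851) x1=(0.2143, -0.4643, -1.0346) x2=(0.6093, -1.1057, -0.8149) x3=(0.0498, -1.4625, -0.6227) x4=(0.5374, -0.6221, -1.7272)
step 26: x0=(0.5584, -1.7373, -0.8489) x1=(0.2638, -0.4812, -1.0296) x2=(0.6447, -1.1144, -0.7948) x3=(0.0486, -1.4626, -0.6547) x4=(0.5116, -0.5973, -1.7199)
step 27: x0=(0.5186, -1.7519, -0.8131) x1=(0.3131, -0.4980, -1.0243) x2=(0.6804, -1.1229, -0.7746) x3=(0.0465, -1.4623, -0.6867) x4=(0.4858, -0.5730, -1.7125)
step 28: x0=(0.4790, -1.7665, -0.7775) x1=(0.3622, -0.5148, -1.0188) x2=(0.7164, -1.1311, -0.7545) x3=(0.0435, -1.4615, -0.7190) x4=(0.4600, -0.5495, -1.7048)
step 29: x0=(0.4396, -1.7812, -0.7423) x1=(0.4111, -0.5315, -1.0129) x2=(0.7529, -1.1391, -0.7343) x3=(0.0395, -1.4601, -0.7514) x4=(0.4342, -0.5265, -1.6969)
step 30: x0=(0.4004, -1.7960, -0.7072) x1=(0.4599, -0.5481, -1.0067) x2=(0.7898, -1.1469, -0.7141) x3=(0.0347, -1.4580, -0.7843) x4=(0.4083, -0.5043, -1.6887)
step 31: x0=(0.3614, -1.8107, -0.6724) x1=(0.5085, -0.5647, -1.0002) x2=(0.8269, -1.1546, -0.6939) x3=(0.0289, -1.4552, -0.8176) x4=(0.3824, -0.4828, -1.6802)
step 32: x0=(0.3225, -1.8253, -0.6377) x1=(0.5571, -0.5813, -0.9934) x2=(0.8644, -1.1622, -0.6737) x3=(0.0224, -1.4517, -0.8515) x4=(0.3564, -0.4621, -1.6714)
step 33: x0=(0.2837, -1.8398, -0.6032) x1=(0.6056, -0.5979, -0.9864) x2=(0.9021, -1.1697, -0.6535) x3=(0.0153, -1.4473, -0.8860) x4=(0.3303, -0.4422, -1.6621)
step 34: x0=(0.2452, -1.8540, -0.5688) x1=(0.6540, -0.6145, -0.9791) x2=(0.9400, -1.1773, -0.6334) x3=(0.0077, -1.4422, -0.9212) x4=(0.3041, -0.4232, -1.6523)
step 35: x0=(0.2068, -1.8680, -0.5346) x1=(0.7023, -0.6312, -0.9717) x2=(0.9779, -1.1848, -0.6133) x3=(-0.0001, -1.4363, -0.9571) x4=(0.2779, -0.4051, -1.6418)
step 36: x0=(0.1685, -1.8815, -0.5006) x1=(0.7504, -0.6481, -0.9641) x2=(1.0158, -1.1923, -0.5933) x3=(-0.0081, -1.4297, -0.9936) x4=(0.2517, -0.3879, -1.6308)
step 37: x0=(0.1305, -1.8945, -0.4668) x1=(0.7984, -0.6651, -0.9565) x2=(1.0535, -1.1999, -0.5735) x3=(-0.0160, -1.4224, -1.0305) x4=(0.2255, -0.3717, -1.6189)
step 38: x0=(0.0927, -1.9069, -0.4333) x1=(0.8460, -0.6822, -0.9488) x2=(1.0910, -1.2075, -0.5537) x3=(-0.0238, -1.4145, -1.0679) x4=(0.1995, -0.3566, -1.6062)
step 39: x0=(0.0552, -1.9186, -0.4002) x1=(0.8933, -0.6995, -0.9411) x2=(1.1281, -1.2153, -0.5341) x3=(-0.0312, -1.4060, -1.1056) x4=(0.1736, -0.3426, -1.5925)
step 40: x0=(0.0181, -1.9296, -0.3675) x1=(0.9401, -0.7171, -0.9334) x2=(1.1648, -1.2230, -0.5148) x3=(-0.0381, -1.3971, -1.1434) x4=(0.1480, -0.3298, -1.5779)

1.6250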